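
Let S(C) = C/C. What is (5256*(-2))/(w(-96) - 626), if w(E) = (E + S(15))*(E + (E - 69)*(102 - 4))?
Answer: -2628/386161 ≈ -0.0068054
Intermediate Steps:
S(C) = 1
w(E) = (1 + E)*(-6762 + 99*E) (w(E) = (E + 1)*(E + (E - 69)*(102 - 4)) = (1 + E)*(E + (-69 + E)*98) = (1 + E)*(E + (-6762 + 98*E)) = (1 + E)*(-6762 + 99*E))
(5256*(-2))/(w(-96) - 626) = (5256*(-2))/((-6762 - 6663*(-96) + 99*(-96)**2) - 626) = -10512/((-6762 + 639648 + 99*9216) - 626) = -10512/((-6762 + 639648 + 912384) - 626) = -10512/(1545270 - 626) = -10512/1544644 = -10512*1/1544644 = -2628/386161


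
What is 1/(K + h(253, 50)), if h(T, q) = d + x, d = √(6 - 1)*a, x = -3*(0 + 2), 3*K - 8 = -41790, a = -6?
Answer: -6270/87361919 + 27*√5/873619190 ≈ -7.1701e-5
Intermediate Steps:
K = -41782/3 (K = 8/3 + (⅓)*(-41790) = 8/3 - 13930 = -41782/3 ≈ -13927.)
x = -6 (x = -3*2 = -6)
d = -6*√5 (d = √(6 - 1)*(-6) = √5*(-6) = -6*√5 ≈ -13.416)
h(T, q) = -6 - 6*√5 (h(T, q) = -6*√5 - 6 = -6 - 6*√5)
1/(K + h(253, 50)) = 1/(-41782/3 + (-6 - 6*√5)) = 1/(-41800/3 - 6*√5)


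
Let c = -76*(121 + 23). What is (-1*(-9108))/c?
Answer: -253/304 ≈ -0.83224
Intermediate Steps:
c = -10944 (c = -76*144 = -10944)
(-1*(-9108))/c = -1*(-9108)/(-10944) = 9108*(-1/10944) = -253/304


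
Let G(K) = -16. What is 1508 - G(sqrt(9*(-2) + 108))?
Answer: 1524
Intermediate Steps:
1508 - G(sqrt(9*(-2) + 108)) = 1508 - 1*(-16) = 1508 + 16 = 1524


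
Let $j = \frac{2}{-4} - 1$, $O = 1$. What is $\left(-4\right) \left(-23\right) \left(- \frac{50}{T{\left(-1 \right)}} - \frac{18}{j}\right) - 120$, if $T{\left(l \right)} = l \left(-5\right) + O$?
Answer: $\frac{652}{3} \approx 217.33$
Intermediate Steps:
$j = - \frac{3}{2}$ ($j = 2 \left(- \frac{1}{4}\right) - 1 = - \frac{1}{2} - 1 = - \frac{3}{2} \approx -1.5$)
$T{\left(l \right)} = 1 - 5 l$ ($T{\left(l \right)} = l \left(-5\right) + 1 = - 5 l + 1 = 1 - 5 l$)
$\left(-4\right) \left(-23\right) \left(- \frac{50}{T{\left(-1 \right)}} - \frac{18}{j}\right) - 120 = \left(-4\right) \left(-23\right) \left(- \frac{50}{1 - -5} - \frac{18}{- \frac{3}{2}}\right) - 120 = 92 \left(- \frac{50}{1 + 5} - -12\right) - 120 = 92 \left(- \frac{50}{6} + 12\right) - 120 = 92 \left(\left(-50\right) \frac{1}{6} + 12\right) - 120 = 92 \left(- \frac{25}{3} + 12\right) - 120 = 92 \cdot \frac{11}{3} - 120 = \frac{1012}{3} - 120 = \frac{652}{3}$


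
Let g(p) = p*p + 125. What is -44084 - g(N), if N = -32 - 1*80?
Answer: -56753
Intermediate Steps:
N = -112 (N = -32 - 80 = -112)
g(p) = 125 + p² (g(p) = p² + 125 = 125 + p²)
-44084 - g(N) = -44084 - (125 + (-112)²) = -44084 - (125 + 12544) = -44084 - 1*12669 = -44084 - 12669 = -56753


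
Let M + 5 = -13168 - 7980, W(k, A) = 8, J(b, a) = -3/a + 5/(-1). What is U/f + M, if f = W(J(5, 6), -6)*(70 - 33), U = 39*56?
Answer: -782388/37 ≈ -21146.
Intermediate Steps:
J(b, a) = -5 - 3/a (J(b, a) = -3/a + 5*(-1) = -3/a - 5 = -5 - 3/a)
U = 2184
f = 296 (f = 8*(70 - 33) = 8*37 = 296)
M = -21153 (M = -5 + (-13168 - 7980) = -5 - 21148 = -21153)
U/f + M = 2184/296 - 21153 = 2184*(1/296) - 21153 = 273/37 - 21153 = -782388/37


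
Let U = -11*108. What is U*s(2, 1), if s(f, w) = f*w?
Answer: -2376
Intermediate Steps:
U = -1188
U*s(2, 1) = -2376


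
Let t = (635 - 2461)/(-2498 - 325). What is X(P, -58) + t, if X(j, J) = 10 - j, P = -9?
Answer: 55463/2823 ≈ 19.647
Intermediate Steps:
t = 1826/2823 (t = -1826/(-2823) = -1826*(-1/2823) = 1826/2823 ≈ 0.64683)
X(P, -58) + t = (10 - 1*(-9)) + 1826/2823 = (10 + 9) + 1826/2823 = 19 + 1826/2823 = 55463/2823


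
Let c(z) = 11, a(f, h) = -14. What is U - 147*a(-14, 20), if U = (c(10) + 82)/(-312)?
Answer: 214001/104 ≈ 2057.7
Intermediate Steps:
U = -31/104 (U = (11 + 82)/(-312) = 93*(-1/312) = -31/104 ≈ -0.29808)
U - 147*a(-14, 20) = -31/104 - 147*(-14) = -31/104 + 2058 = 214001/104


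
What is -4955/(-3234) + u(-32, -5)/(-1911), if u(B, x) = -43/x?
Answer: 107043/70070 ≈ 1.5277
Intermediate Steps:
-4955/(-3234) + u(-32, -5)/(-1911) = -4955/(-3234) - 43/(-5)/(-1911) = -4955*(-1/3234) - 43*(-⅕)*(-1/1911) = 4955/3234 + (43/5)*(-1/1911) = 4955/3234 - 43/9555 = 107043/70070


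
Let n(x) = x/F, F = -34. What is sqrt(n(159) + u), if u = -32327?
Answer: I*sqrt(37375418)/34 ≈ 179.81*I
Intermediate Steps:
n(x) = -x/34 (n(x) = x/(-34) = x*(-1/34) = -x/34)
sqrt(n(159) + u) = sqrt(-1/34*159 - 32327) = sqrt(-159/34 - 32327) = sqrt(-1099277/34) = I*sqrt(37375418)/34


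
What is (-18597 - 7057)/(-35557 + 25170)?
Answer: 25654/10387 ≈ 2.4698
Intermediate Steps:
(-18597 - 7057)/(-35557 + 25170) = -25654/(-10387) = -25654*(-1/10387) = 25654/10387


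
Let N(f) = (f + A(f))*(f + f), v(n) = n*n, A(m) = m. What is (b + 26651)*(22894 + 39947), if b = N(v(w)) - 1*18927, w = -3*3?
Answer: 2134583088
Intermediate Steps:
w = -9
v(n) = n²
N(f) = 4*f² (N(f) = (f + f)*(f + f) = (2*f)*(2*f) = 4*f²)
b = 7317 (b = 4*((-9)²)² - 1*18927 = 4*81² - 18927 = 4*6561 - 18927 = 26244 - 18927 = 7317)
(b + 26651)*(22894 + 39947) = (7317 + 26651)*(22894 + 39947) = 33968*62841 = 2134583088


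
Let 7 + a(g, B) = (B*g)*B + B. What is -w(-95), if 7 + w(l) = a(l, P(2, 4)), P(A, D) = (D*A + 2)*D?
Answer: 151974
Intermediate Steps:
P(A, D) = D*(2 + A*D) (P(A, D) = (A*D + 2)*D = (2 + A*D)*D = D*(2 + A*D))
a(g, B) = -7 + B + g*B² (a(g, B) = -7 + ((B*g)*B + B) = -7 + (g*B² + B) = -7 + (B + g*B²) = -7 + B + g*B²)
w(l) = 26 + 1600*l (w(l) = -7 + (-7 + 4*(2 + 2*4) + l*(4*(2 + 2*4))²) = -7 + (-7 + 4*(2 + 8) + l*(4*(2 + 8))²) = -7 + (-7 + 4*10 + l*(4*10)²) = -7 + (-7 + 40 + l*40²) = -7 + (-7 + 40 + l*1600) = -7 + (-7 + 40 + 1600*l) = -7 + (33 + 1600*l) = 26 + 1600*l)
-w(-95) = -(26 + 1600*(-95)) = -(26 - 152000) = -1*(-151974) = 151974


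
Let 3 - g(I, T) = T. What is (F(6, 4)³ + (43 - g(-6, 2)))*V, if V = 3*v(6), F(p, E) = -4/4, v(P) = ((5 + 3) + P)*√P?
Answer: 1722*√6 ≈ 4218.0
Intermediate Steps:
g(I, T) = 3 - T
v(P) = √P*(8 + P) (v(P) = (8 + P)*√P = √P*(8 + P))
F(p, E) = -1 (F(p, E) = -4*¼ = -1)
V = 42*√6 (V = 3*(√6*(8 + 6)) = 3*(√6*14) = 3*(14*√6) = 42*√6 ≈ 102.88)
(F(6, 4)³ + (43 - g(-6, 2)))*V = ((-1)³ + (43 - (3 - 1*2)))*(42*√6) = (-1 + (43 - (3 - 2)))*(42*√6) = (-1 + (43 - 1*1))*(42*√6) = (-1 + (43 - 1))*(42*√6) = (-1 + 42)*(42*√6) = 41*(42*√6) = 1722*√6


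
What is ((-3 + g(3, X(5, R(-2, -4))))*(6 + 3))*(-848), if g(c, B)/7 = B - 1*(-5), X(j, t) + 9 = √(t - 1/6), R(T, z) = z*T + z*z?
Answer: 236592 - 8904*√858 ≈ -24221.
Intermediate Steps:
R(T, z) = z² + T*z (R(T, z) = T*z + z² = z² + T*z)
X(j, t) = -9 + √(-⅙ + t) (X(j, t) = -9 + √(t - 1/6) = -9 + √(t - 1*⅙) = -9 + √(t - ⅙) = -9 + √(-⅙ + t))
g(c, B) = 35 + 7*B (g(c, B) = 7*(B - 1*(-5)) = 7*(B + 5) = 7*(5 + B) = 35 + 7*B)
((-3 + g(3, X(5, R(-2, -4))))*(6 + 3))*(-848) = ((-3 + (35 + 7*(-9 + √(-6 + 36*(-4*(-2 - 4)))/6)))*(6 + 3))*(-848) = ((-3 + (35 + 7*(-9 + √(-6 + 36*(-4*(-6)))/6)))*9)*(-848) = ((-3 + (35 + 7*(-9 + √(-6 + 36*24)/6)))*9)*(-848) = ((-3 + (35 + 7*(-9 + √(-6 + 864)/6)))*9)*(-848) = ((-3 + (35 + 7*(-9 + √858/6)))*9)*(-848) = ((-3 + (35 + (-63 + 7*√858/6)))*9)*(-848) = ((-3 + (-28 + 7*√858/6))*9)*(-848) = ((-31 + 7*√858/6)*9)*(-848) = (-279 + 21*√858/2)*(-848) = 236592 - 8904*√858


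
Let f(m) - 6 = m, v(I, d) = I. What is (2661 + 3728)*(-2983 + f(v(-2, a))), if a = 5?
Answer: -19032831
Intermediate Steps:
f(m) = 6 + m
(2661 + 3728)*(-2983 + f(v(-2, a))) = (2661 + 3728)*(-2983 + (6 - 2)) = 6389*(-2983 + 4) = 6389*(-2979) = -19032831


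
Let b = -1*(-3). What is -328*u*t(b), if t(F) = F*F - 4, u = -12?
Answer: 19680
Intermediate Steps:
b = 3
t(F) = -4 + F**2 (t(F) = F**2 - 4 = -4 + F**2)
-328*u*t(b) = -328*(-12*(-4 + 3**2)) = -328*(-12*(-4 + 9)) = -328*(-12*5) = -(-19680) = -328*(-60) = 19680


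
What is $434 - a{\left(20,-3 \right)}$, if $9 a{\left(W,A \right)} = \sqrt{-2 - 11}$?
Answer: $434 - \frac{i \sqrt{13}}{9} \approx 434.0 - 0.40062 i$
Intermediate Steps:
$a{\left(W,A \right)} = \frac{i \sqrt{13}}{9}$ ($a{\left(W,A \right)} = \frac{\sqrt{-2 - 11}}{9} = \frac{\sqrt{-13}}{9} = \frac{i \sqrt{13}}{9}$)
$434 - a{\left(20,-3 \right)} = 434 - \frac{i \sqrt{13}}{9}$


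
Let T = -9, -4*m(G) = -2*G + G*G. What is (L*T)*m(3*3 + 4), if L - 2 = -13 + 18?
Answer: 9009/4 ≈ 2252.3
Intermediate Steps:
L = 7 (L = 2 + (-13 + 18) = 2 + 5 = 7)
m(G) = G/2 - G²/4 (m(G) = -(-2*G + G*G)/4 = -(-2*G + G²)/4 = -(G² - 2*G)/4 = G/2 - G²/4)
(L*T)*m(3*3 + 4) = (7*(-9))*((3*3 + 4)*(2 - (3*3 + 4))/4) = -63*(9 + 4)*(2 - (9 + 4))/4 = -63*13*(2 - 1*13)/4 = -63*13*(2 - 13)/4 = -63*13*(-11)/4 = -63*(-143/4) = 9009/4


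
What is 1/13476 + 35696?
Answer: 481039297/13476 ≈ 35696.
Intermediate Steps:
1/13476 + 35696 = 481039297/13476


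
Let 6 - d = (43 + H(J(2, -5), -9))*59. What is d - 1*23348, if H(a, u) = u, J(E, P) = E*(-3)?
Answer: -25348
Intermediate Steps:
J(E, P) = -3*E
d = -2000 (d = 6 - (43 - 9)*59 = 6 - 34*59 = 6 - 1*2006 = 6 - 2006 = -2000)
d - 1*23348 = -2000 - 1*23348 = -2000 - 23348 = -25348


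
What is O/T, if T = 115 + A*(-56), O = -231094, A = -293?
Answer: -231094/16523 ≈ -13.986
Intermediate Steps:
T = 16523 (T = 115 - 293*(-56) = 115 + 16408 = 16523)
O/T = -231094/16523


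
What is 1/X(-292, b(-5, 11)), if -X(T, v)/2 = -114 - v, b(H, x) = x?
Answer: 1/250 ≈ 0.0040000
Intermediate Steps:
X(T, v) = 228 + 2*v (X(T, v) = -2*(-114 - v) = 228 + 2*v)
1/X(-292, b(-5, 11)) = 1/(228 + 2*11) = 1/(228 + 22) = 1/250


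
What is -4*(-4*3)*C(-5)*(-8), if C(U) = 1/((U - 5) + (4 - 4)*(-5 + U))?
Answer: 192/5 ≈ 38.400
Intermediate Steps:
C(U) = 1/(-5 + U) (C(U) = 1/((-5 + U) + 0*(-5 + U)) = 1/((-5 + U) + 0) = 1/(-5 + U))
-4*(-4*3)*C(-5)*(-8) = -4*(-4*3)/(-5 - 5)*(-8) = -(-48)/(-10)*(-8) = -(-48)*(-1)/10*(-8) = -4*6/5*(-8) = -24/5*(-8) = 192/5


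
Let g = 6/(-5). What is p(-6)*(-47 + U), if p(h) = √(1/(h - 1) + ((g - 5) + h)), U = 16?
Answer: -372*I*√105/35 ≈ -108.91*I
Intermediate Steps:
g = -6/5 (g = 6*(-⅕) = -6/5 ≈ -1.2000)
p(h) = √(-31/5 + h + 1/(-1 + h)) (p(h) = √(1/(h - 1) + ((-6/5 - 5) + h)) = √(1/(-1 + h) + (-31/5 + h)) = √(-31/5 + h + 1/(-1 + h)))
p(-6)*(-47 + U) = (√5*√(-31 + 5*(-6) + 5/(-1 - 6))/5)*(-47 + 16) = (√5*√(-31 - 30 + 5/(-7))/5)*(-31) = (√5*√(-31 - 30 + 5*(-⅐))/5)*(-31) = (√5*√(-31 - 30 - 5/7)/5)*(-31) = (√5*√(-432/7)/5)*(-31) = (√5*(12*I*√21/7)/5)*(-31) = (12*I*√105/35)*(-31) = -372*I*√105/35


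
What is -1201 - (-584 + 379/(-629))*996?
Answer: 365488711/629 ≈ 5.8106e+5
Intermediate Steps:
-1201 - (-584 + 379/(-629))*996 = -1201 - (-584 + 379*(-1/629))*996 = -1201 - (-584 - 379/629)*996 = -1201 - 1*(-367715/629)*996 = -1201 + (367715/629)*996 = -1201 + 366244140/629 = 365488711/629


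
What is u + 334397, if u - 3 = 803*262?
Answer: 544786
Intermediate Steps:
u = 210389 (u = 3 + 803*262 = 3 + 210386 = 210389)
u + 334397 = 210389 + 334397 = 544786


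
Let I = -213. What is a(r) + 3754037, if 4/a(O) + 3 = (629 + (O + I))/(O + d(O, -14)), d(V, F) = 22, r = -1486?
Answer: 6235452529/1661 ≈ 3.7540e+6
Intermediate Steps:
a(O) = 4/(-3 + (416 + O)/(22 + O)) (a(O) = 4/(-3 + (629 + (O - 213))/(O + 22)) = 4/(-3 + (629 + (-213 + O))/(22 + O)) = 4/(-3 + (416 + O)/(22 + O)))
a(r) + 3754037 = 2*(-22 - 1*(-1486))/(-175 - 1486) + 3754037 = 2*(-22 + 1486)/(-1661) + 3754037 = 2*(-1/1661)*1464 + 3754037 = -2928/1661 + 3754037 = 6235452529/1661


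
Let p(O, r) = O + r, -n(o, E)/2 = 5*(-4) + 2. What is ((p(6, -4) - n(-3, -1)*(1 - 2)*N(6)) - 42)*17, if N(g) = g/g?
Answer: -68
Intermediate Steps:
n(o, E) = 36 (n(o, E) = -2*(5*(-4) + 2) = -2*(-20 + 2) = -2*(-18) = 36)
N(g) = 1
((p(6, -4) - n(-3, -1)*(1 - 2)*N(6)) - 42)*17 = (((6 - 4) - 36*(1 - 2)) - 42)*17 = ((2 - 36*(-1)) - 42)*17 = ((2 - (-36)) - 42)*17 = ((2 - 1*(-36)) - 42)*17 = ((2 + 36) - 42)*17 = (38 - 42)*17 = -4*17 = -68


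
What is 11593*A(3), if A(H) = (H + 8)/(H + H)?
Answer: 127523/6 ≈ 21254.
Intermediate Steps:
A(H) = (8 + H)/(2*H) (A(H) = (8 + H)/((2*H)) = (8 + H)*(1/(2*H)) = (8 + H)/(2*H))
11593*A(3) = 11593*((½)*(8 + 3)/3) = 11593*((½)*(⅓)*11) = 11593*(11/6) = 127523/6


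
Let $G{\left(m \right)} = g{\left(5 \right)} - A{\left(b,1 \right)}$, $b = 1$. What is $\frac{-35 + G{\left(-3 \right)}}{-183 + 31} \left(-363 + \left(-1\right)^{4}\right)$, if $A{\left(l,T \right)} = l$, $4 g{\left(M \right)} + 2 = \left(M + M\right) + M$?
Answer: $- \frac{23711}{304} \approx -77.997$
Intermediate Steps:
$g{\left(M \right)} = - \frac{1}{2} + \frac{3 M}{4}$ ($g{\left(M \right)} = - \frac{1}{2} + \frac{\left(M + M\right) + M}{4} = - \frac{1}{2} + \frac{2 M + M}{4} = - \frac{1}{2} + \frac{3 M}{4}$)
$G{\left(m \right)} = \frac{9}{4}$ ($G{\left(m \right)} = \left(- \frac{1}{2} + \frac{3}{4} \cdot 5\right) - 1 = \left(- \frac{1}{2} + \frac{15}{4}\right) - 1 = \frac{13}{4} - 1 = \frac{9}{4}$)
$\frac{-35 + G{\left(-3 \right)}}{-183 + 31} \left(-363 + \left(-1\right)^{4}\right) = \frac{-35 + \frac{9}{4}}{-183 + 31} \left(-363 + \left(-1\right)^{4}\right) = - \frac{131}{4 \left(-152\right)} \left(-363 + 1\right) = \left(- \frac{131}{4}\right) \left(- \frac{1}{152}\right) \left(-362\right) = \frac{131}{608} \left(-362\right) = - \frac{23711}{304}$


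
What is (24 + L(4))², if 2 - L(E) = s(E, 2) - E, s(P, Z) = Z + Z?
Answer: 676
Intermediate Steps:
s(P, Z) = 2*Z
L(E) = -2 + E (L(E) = 2 - (2*2 - E) = 2 - (4 - E) = 2 + (-4 + E) = -2 + E)
(24 + L(4))² = (24 + (-2 + 4))² = (24 + 2)² = 26² = 676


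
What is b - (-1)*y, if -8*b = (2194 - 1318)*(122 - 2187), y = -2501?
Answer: 447233/2 ≈ 2.2362e+5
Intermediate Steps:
b = 452235/2 (b = -(2194 - 1318)*(122 - 2187)/8 = -219*(-2065)/2 = -⅛*(-1808940) = 452235/2 ≈ 2.2612e+5)
b - (-1)*y = 452235/2 - (-1)*(-2501) = 452235/2 - 1*2501 = 452235/2 - 2501 = 447233/2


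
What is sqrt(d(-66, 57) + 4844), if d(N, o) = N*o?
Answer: sqrt(1082) ≈ 32.894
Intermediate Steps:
sqrt(d(-66, 57) + 4844) = sqrt(-66*57 + 4844) = sqrt(-3762 + 4844) = sqrt(1082)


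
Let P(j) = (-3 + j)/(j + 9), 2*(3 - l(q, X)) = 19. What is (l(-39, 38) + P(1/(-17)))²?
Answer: 16900/361 ≈ 46.814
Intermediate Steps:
l(q, X) = -13/2 (l(q, X) = 3 - ½*19 = 3 - 19/2 = -13/2)
P(j) = (-3 + j)/(9 + j)
(l(-39, 38) + P(1/(-17)))² = (-13/2 + (-3 + 1/(-17))/(9 + 1/(-17)))² = (-13/2 + (-3 - 1/17)/(9 - 1/17))² = (-13/2 - 52/17/(152/17))² = (-13/2 + (17/152)*(-52/17))² = (-13/2 - 13/38)² = (-130/19)² = 16900/361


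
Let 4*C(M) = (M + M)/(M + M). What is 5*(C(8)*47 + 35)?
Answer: 935/4 ≈ 233.75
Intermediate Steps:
C(M) = ¼ (C(M) = ((M + M)/(M + M))/4 = ((2*M)/((2*M)))/4 = ((2*M)*(1/(2*M)))/4 = (¼)*1 = ¼)
5*(C(8)*47 + 35) = 5*((¼)*47 + 35) = 5*(47/4 + 35) = 5*(187/4) = 935/4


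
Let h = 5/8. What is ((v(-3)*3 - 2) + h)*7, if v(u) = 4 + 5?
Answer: 1435/8 ≈ 179.38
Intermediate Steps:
v(u) = 9
h = 5/8 (h = 5*(⅛) = 5/8 ≈ 0.62500)
((v(-3)*3 - 2) + h)*7 = ((9*3 - 2) + 5/8)*7 = ((27 - 2) + 5/8)*7 = (25 + 5/8)*7 = (205/8)*7 = 1435/8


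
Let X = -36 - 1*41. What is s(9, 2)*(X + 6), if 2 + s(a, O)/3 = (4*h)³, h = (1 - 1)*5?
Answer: 426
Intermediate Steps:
h = 0 (h = 0*5 = 0)
s(a, O) = -6 (s(a, O) = -6 + 3*(4*0)³ = -6 + 3*0³ = -6 + 3*0 = -6 + 0 = -6)
X = -77 (X = -36 - 41 = -77)
s(9, 2)*(X + 6) = -6*(-77 + 6) = -6*(-71) = 426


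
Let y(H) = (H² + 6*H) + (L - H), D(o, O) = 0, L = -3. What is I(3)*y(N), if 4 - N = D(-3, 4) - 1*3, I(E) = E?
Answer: 243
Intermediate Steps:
N = 7 (N = 4 - (0 - 1*3) = 4 - (0 - 3) = 4 - 1*(-3) = 4 + 3 = 7)
y(H) = -3 + H² + 5*H (y(H) = (H² + 6*H) + (-3 - H) = -3 + H² + 5*H)
I(3)*y(N) = 3*(-3 + 7² + 5*7) = 3*(-3 + 49 + 35) = 3*81 = 243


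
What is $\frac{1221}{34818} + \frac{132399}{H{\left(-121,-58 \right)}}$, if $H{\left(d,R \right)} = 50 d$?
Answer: $- \frac{383540111}{17554075} \approx -21.849$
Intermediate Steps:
$\frac{1221}{34818} + \frac{132399}{H{\left(-121,-58 \right)}} = \frac{1221}{34818} + \frac{132399}{50 \left(-121\right)} = 1221 \cdot \frac{1}{34818} + \frac{132399}{-6050} = \frac{407}{11606} + 132399 \left(- \frac{1}{6050}\right) = \frac{407}{11606} - \frac{132399}{6050} = - \frac{383540111}{17554075}$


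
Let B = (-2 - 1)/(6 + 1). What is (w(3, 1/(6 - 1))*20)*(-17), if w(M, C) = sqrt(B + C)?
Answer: -136*I*sqrt(70)/7 ≈ -162.55*I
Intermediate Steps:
B = -3/7 ≈ -0.42857
w(M, C) = sqrt(-3/7 + C)
(w(3, 1/(6 - 1))*20)*(-17) = ((sqrt(-21 + 49/(6 - 1))/7)*20)*(-17) = ((sqrt(-21 + 49/5)/7)*20)*(-17) = ((sqrt(-56/5)/7)*20)*(-17) = (((2*I*sqrt(70)/5)/7)*20)*(-17) = ((2*I*sqrt(70)/35)*20)*(-17) = (8*I*sqrt(70)/7)*(-17) = -136*I*sqrt(70)/7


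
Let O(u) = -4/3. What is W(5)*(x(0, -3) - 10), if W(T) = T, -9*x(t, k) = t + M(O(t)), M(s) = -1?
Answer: -445/9 ≈ -49.444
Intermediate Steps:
O(u) = -4/3 (O(u) = -4*⅓ = -4/3)
x(t, k) = ⅑ - t/9 (x(t, k) = -(t - 1)/9 = -(-1 + t)/9 = ⅑ - t/9)
W(5)*(x(0, -3) - 10) = 5*((⅑ - ⅑*0) - 10) = 5*((⅑ + 0) - 10) = 5*(⅑ - 10) = 5*(-89/9) = -445/9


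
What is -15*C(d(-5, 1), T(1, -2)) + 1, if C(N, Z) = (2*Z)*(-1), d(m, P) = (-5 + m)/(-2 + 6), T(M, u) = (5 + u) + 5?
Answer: 241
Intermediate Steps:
T(M, u) = 10 + u
d(m, P) = -5/4 + m/4 (d(m, P) = (-5 + m)/4 = (-5 + m)*(¼) = -5/4 + m/4)
C(N, Z) = -2*Z
-15*C(d(-5, 1), T(1, -2)) + 1 = -(-30)*(10 - 2) + 1 = -(-30)*8 + 1 = -15*(-16) + 1 = 240 + 1 = 241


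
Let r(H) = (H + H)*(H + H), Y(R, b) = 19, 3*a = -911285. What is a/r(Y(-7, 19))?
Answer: -911285/4332 ≈ -210.36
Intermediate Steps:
a = -911285/3 (a = (⅓)*(-911285) = -911285/3 ≈ -3.0376e+5)
r(H) = 4*H² (r(H) = (2*H)*(2*H) = 4*H²)
a/r(Y(-7, 19)) = -911285/(3*(4*19²)) = -911285/(3*(4*361)) = -911285/3/1444 = -911285/3*1/1444 = -911285/4332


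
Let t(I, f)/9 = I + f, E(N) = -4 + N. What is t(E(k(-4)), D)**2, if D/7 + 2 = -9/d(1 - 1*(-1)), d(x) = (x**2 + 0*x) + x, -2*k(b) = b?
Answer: 227529/4 ≈ 56882.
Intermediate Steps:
k(b) = -b/2
d(x) = x + x**2 (d(x) = (x**2 + 0) + x = x**2 + x = x + x**2)
D = -49/2 (D = -14 + 7*(-9*1/((1 - 1*(-1))*(1 + (1 - 1*(-1))))) = -14 + 7*(-9*1/((1 + 1)*(1 + (1 + 1)))) = -14 + 7*(-9*1/(2*(1 + 2))) = -14 + 7*(-9/(2*3)) = -14 + 7*(-9/6) = -14 + 7*(-9*1/6) = -14 + 7*(-3/2) = -14 - 21/2 = -49/2 ≈ -24.500)
t(I, f) = 9*I + 9*f (t(I, f) = 9*(I + f) = 9*I + 9*f)
t(E(k(-4)), D)**2 = (9*(-4 - 1/2*(-4)) + 9*(-49/2))**2 = (9*(-4 + 2) - 441/2)**2 = (9*(-2) - 441/2)**2 = (-18 - 441/2)**2 = (-477/2)**2 = 227529/4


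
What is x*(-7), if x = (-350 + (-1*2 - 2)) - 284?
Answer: 4466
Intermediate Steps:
x = -638 (x = (-350 + (-2 - 2)) - 284 = (-350 - 4) - 284 = -354 - 284 = -638)
x*(-7) = -638*(-7) = 4466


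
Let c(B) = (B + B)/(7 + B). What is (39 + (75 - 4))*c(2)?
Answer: 440/9 ≈ 48.889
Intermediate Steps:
c(B) = 2*B/(7 + B) (c(B) = (2*B)/(7 + B) = 2*B/(7 + B))
(39 + (75 - 4))*c(2) = (39 + (75 - 4))*(2*2/(7 + 2)) = (39 + 71)*(2*2/9) = 110*(2*2*(1/9)) = 110*(4/9) = 440/9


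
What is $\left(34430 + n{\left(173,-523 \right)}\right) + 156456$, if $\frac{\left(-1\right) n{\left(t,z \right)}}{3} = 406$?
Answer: $189668$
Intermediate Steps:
$n{\left(t,z \right)} = -1218$ ($n{\left(t,z \right)} = \left(-3\right) 406 = -1218$)
$\left(34430 + n{\left(173,-523 \right)}\right) + 156456 = \left(34430 - 1218\right) + 156456 = 33212 + 156456 = 189668$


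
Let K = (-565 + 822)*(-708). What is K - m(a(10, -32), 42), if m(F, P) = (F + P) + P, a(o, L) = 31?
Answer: -182071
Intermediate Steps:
m(F, P) = F + 2*P
K = -181956 (K = 257*(-708) = -181956)
K - m(a(10, -32), 42) = -181956 - (31 + 2*42) = -181956 - (31 + 84) = -181956 - 1*115 = -181956 - 115 = -182071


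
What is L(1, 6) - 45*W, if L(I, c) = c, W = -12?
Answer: 546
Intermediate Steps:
L(1, 6) - 45*W = 6 - 45*(-12) = 6 + 540 = 546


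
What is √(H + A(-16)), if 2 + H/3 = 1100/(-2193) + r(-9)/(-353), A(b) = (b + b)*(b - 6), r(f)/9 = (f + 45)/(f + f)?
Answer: 2*√11596787101771/258043 ≈ 26.394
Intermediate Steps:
r(f) = 9*(45 + f)/(2*f) (r(f) = 9*((f + 45)/(f + f)) = 9*((45 + f)/((2*f))) = 9*((45 + f)*(1/(2*f))) = 9*((45 + f)/(2*f)) = 9*(45 + f)/(2*f))
A(b) = 2*b*(-6 + b) (A(b) = (2*b)*(-6 + b) = 2*b*(-6 + b))
H = -1897084/258043 (H = -6 + 3*(1100/(-2193) + ((9/2)*(45 - 9)/(-9))/(-353)) = -6 + 3*(1100*(-1/2193) + ((9/2)*(-⅑)*36)*(-1/353)) = -6 + 3*(-1100/2193 - 18*(-1/353)) = -6 + 3*(-1100/2193 + 18/353) = -6 + 3*(-348826/774129) = -6 - 348826/258043 = -1897084/258043 ≈ -7.3518)
√(H + A(-16)) = √(-1897084/258043 + 2*(-16)*(-6 - 16)) = √(-1897084/258043 + 2*(-16)*(-22)) = √(-1897084/258043 + 704) = √(179765188/258043) = 2*√11596787101771/258043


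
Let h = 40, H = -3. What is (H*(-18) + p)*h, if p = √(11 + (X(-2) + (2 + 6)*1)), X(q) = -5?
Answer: 2160 + 40*√14 ≈ 2309.7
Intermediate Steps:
p = √14 (p = √(11 + (-5 + (2 + 6)*1)) = √(11 + (-5 + 8*1)) = √(11 + (-5 + 8)) = √(11 + 3) = √14 ≈ 3.7417)
(H*(-18) + p)*h = (-3*(-18) + √14)*40 = (54 + √14)*40 = 2160 + 40*√14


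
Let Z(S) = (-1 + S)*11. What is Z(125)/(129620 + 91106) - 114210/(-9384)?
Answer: 191075123/15691612 ≈ 12.177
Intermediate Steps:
Z(S) = -11 + 11*S
Z(125)/(129620 + 91106) - 114210/(-9384) = (-11 + 11*125)/(129620 + 91106) - 114210/(-9384) = (-11 + 1375)/220726 - 114210*(-1/9384) = 1364*(1/220726) + 19035/1564 = 62/10033 + 19035/1564 = 191075123/15691612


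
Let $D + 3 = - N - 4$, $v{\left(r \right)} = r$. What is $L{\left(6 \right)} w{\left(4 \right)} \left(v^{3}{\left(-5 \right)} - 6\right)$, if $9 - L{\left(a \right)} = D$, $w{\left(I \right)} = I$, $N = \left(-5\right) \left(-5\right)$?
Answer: $-21484$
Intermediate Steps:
$N = 25$
$D = -32$ ($D = -3 - 29 = -32$)
$L{\left(a \right)} = 41$ ($L{\left(a \right)} = 9 - -32 = 9 + 32 = 41$)
$L{\left(6 \right)} w{\left(4 \right)} \left(v^{3}{\left(-5 \right)} - 6\right) = 41 \cdot 4 \left(\left(-5\right)^{3} - 6\right) = 164 \left(-125 - 6\right) = 164 \left(-131\right) = -21484$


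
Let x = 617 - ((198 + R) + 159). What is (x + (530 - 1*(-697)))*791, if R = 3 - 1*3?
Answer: 1176217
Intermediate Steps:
R = 0 (R = 3 - 3 = 0)
x = 260 (x = 617 - ((198 + 0) + 159) = 617 - (198 + 159) = 617 - 1*357 = 617 - 357 = 260)
(x + (530 - 1*(-697)))*791 = (260 + (530 - 1*(-697)))*791 = (260 + (530 + 697))*791 = (260 + 1227)*791 = 1487*791 = 1176217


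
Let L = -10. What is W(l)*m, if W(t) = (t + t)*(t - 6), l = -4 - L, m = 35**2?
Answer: 0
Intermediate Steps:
m = 1225
l = 6 (l = -4 - 1*(-10) = -4 + 10 = 6)
W(t) = 2*t*(-6 + t) (W(t) = (2*t)*(-6 + t) = 2*t*(-6 + t))
W(l)*m = (2*6*(-6 + 6))*1225 = (2*6*0)*1225 = 0*1225 = 0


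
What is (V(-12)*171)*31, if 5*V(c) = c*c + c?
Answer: 699732/5 ≈ 1.3995e+5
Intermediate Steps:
V(c) = c/5 + c²/5 (V(c) = (c*c + c)/5 = (c² + c)/5 = (c + c²)/5 = c/5 + c²/5)
(V(-12)*171)*31 = (((⅕)*(-12)*(1 - 12))*171)*31 = (((⅕)*(-12)*(-11))*171)*31 = ((132/5)*171)*31 = (22572/5)*31 = 699732/5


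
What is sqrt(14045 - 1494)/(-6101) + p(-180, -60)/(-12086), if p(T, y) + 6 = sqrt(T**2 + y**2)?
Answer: 3/6043 - 30*sqrt(10)/6043 - sqrt(12551)/6101 ≈ -0.033565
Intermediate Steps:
p(T, y) = -6 + sqrt(T**2 + y**2)
sqrt(14045 - 1494)/(-6101) + p(-180, -60)/(-12086) = sqrt(14045 - 1494)/(-6101) + (-6 + sqrt((-180)**2 + (-60)**2))/(-12086) = sqrt(12551)*(-1/6101) + (-6 + sqrt(32400 + 3600))*(-1/12086) = -sqrt(12551)/6101 + (-6 + sqrt(36000))*(-1/12086) = -sqrt(12551)/6101 + (-6 + 60*sqrt(10))*(-1/12086) = -sqrt(12551)/6101 + (3/6043 - 30*sqrt(10)/6043) = 3/6043 - 30*sqrt(10)/6043 - sqrt(12551)/6101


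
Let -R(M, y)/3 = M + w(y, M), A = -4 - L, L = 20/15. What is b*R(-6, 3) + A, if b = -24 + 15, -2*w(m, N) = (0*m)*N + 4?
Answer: -664/3 ≈ -221.33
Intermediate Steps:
w(m, N) = -2 (w(m, N) = -((0*m)*N + 4)/2 = -(0*N + 4)/2 = -(0 + 4)/2 = -½*4 = -2)
L = 4/3 (L = 20*(1/15) = 4/3 ≈ 1.3333)
A = -16/3 (A = -4 - 1*4/3 = -4 - 4/3 = -16/3 ≈ -5.3333)
R(M, y) = 6 - 3*M (R(M, y) = -3*(M - 2) = -3*(-2 + M) = 6 - 3*M)
b = -9
b*R(-6, 3) + A = -9*(6 - 3*(-6)) - 16/3 = -9*(6 + 18) - 16/3 = -9*24 - 16/3 = -216 - 16/3 = -664/3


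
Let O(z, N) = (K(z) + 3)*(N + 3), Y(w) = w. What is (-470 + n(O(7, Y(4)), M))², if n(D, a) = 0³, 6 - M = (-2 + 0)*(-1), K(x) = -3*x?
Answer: 220900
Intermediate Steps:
M = 4 (M = 6 - (-2 + 0)*(-1) = 6 - (-2)*(-1) = 6 - 1*2 = 6 - 2 = 4)
O(z, N) = (3 + N)*(3 - 3*z) (O(z, N) = (-3*z + 3)*(N + 3) = (3 - 3*z)*(3 + N) = (3 + N)*(3 - 3*z))
n(D, a) = 0
(-470 + n(O(7, Y(4)), M))² = (-470 + 0)² = (-470)² = 220900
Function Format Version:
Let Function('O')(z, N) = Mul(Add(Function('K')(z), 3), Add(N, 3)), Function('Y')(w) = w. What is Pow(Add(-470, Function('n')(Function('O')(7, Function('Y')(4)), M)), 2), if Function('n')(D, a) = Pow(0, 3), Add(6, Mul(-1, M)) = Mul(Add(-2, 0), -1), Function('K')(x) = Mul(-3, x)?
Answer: 220900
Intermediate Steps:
M = 4 (M = Add(6, Mul(-1, Mul(Add(-2, 0), -1))) = Add(6, Mul(-1, Mul(-2, -1))) = Add(6, Mul(-1, 2)) = Add(6, -2) = 4)
Function('O')(z, N) = Mul(Add(3, N), Add(3, Mul(-3, z))) (Function('O')(z, N) = Mul(Add(Mul(-3, z), 3), Add(N, 3)) = Mul(Add(3, Mul(-3, z)), Add(3, N)) = Mul(Add(3, N), Add(3, Mul(-3, z))))
Function('n')(D, a) = 0
Pow(Add(-470, Function('n')(Function('O')(7, Function('Y')(4)), M)), 2) = Pow(Add(-470, 0), 2) = Pow(-470, 2) = 220900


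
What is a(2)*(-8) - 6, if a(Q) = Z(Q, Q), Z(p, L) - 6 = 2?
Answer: -70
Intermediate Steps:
Z(p, L) = 8 (Z(p, L) = 6 + 2 = 8)
a(Q) = 8
a(2)*(-8) - 6 = 8*(-8) - 6 = -64 - 6 = -70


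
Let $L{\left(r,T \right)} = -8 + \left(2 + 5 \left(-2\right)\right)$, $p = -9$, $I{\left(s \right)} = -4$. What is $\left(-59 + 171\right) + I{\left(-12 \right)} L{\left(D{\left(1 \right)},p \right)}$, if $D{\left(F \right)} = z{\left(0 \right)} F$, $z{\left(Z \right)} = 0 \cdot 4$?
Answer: $176$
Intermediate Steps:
$z{\left(Z \right)} = 0$
$D{\left(F \right)} = 0$ ($D{\left(F \right)} = 0 F = 0$)
$L{\left(r,T \right)} = -16$ ($L{\left(r,T \right)} = -8 + \left(2 - 10\right) = -8 - 8 = -16$)
$\left(-59 + 171\right) + I{\left(-12 \right)} L{\left(D{\left(1 \right)},p \right)} = \left(-59 + 171\right) - -64 = 112 + 64 = 176$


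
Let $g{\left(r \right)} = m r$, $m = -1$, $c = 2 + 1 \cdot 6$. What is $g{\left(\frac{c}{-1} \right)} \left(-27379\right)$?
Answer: $-219032$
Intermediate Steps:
$c = 8$ ($c = 2 + 6 = 8$)
$g{\left(r \right)} = - r$
$g{\left(\frac{c}{-1} \right)} \left(-27379\right) = - \frac{8}{-1} \left(-27379\right) = - 8 \left(-1\right) \left(-27379\right) = \left(-1\right) \left(-8\right) \left(-27379\right) = 8 \left(-27379\right) = -219032$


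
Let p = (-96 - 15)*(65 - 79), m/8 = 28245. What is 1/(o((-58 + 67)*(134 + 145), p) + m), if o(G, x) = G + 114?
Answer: 1/228585 ≈ 4.3747e-6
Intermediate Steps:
m = 225960 (m = 8*28245 = 225960)
p = 1554 (p = -111*(-14) = 1554)
o(G, x) = 114 + G
1/(o((-58 + 67)*(134 + 145), p) + m) = 1/((114 + (-58 + 67)*(134 + 145)) + 225960) = 1/((114 + 9*279) + 225960) = 1/((114 + 2511) + 225960) = 1/(2625 + 225960) = 1/228585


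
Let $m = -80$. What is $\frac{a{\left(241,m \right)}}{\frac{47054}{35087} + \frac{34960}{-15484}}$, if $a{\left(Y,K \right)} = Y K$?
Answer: $\frac{1309321930280}{62257173} \approx 21031.0$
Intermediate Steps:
$a{\left(Y,K \right)} = K Y$
$\frac{a{\left(241,m \right)}}{\frac{47054}{35087} + \frac{34960}{-15484}} = \frac{\left(-80\right) 241}{\frac{47054}{35087} + \frac{34960}{-15484}} = - \frac{19280}{47054 \cdot \frac{1}{35087} + 34960 \left(- \frac{1}{15484}\right)} = - \frac{19280}{\frac{47054}{35087} - \frac{8740}{3871}} = - \frac{19280}{- \frac{124514346}{135821777}} = \left(-19280\right) \left(- \frac{135821777}{124514346}\right) = \frac{1309321930280}{62257173}$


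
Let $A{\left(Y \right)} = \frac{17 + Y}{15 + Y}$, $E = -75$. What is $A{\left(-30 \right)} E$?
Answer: $-65$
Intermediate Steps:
$A{\left(Y \right)} = \frac{17 + Y}{15 + Y}$
$A{\left(-30 \right)} E = \frac{17 - 30}{15 - 30} \left(-75\right) = \frac{1}{-15} \left(-13\right) \left(-75\right) = \left(- \frac{1}{15}\right) \left(-13\right) \left(-75\right) = \frac{13}{15} \left(-75\right) = -65$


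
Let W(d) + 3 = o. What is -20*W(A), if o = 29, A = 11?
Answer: -520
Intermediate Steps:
W(d) = 26 (W(d) = -3 + 29 = 26)
-20*W(A) = -20*26 = -520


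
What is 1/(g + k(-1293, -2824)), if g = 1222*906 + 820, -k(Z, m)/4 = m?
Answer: 1/1119248 ≈ 8.9346e-7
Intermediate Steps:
k(Z, m) = -4*m
g = 1107952 (g = 1107132 + 820 = 1107952)
1/(g + k(-1293, -2824)) = 1/(1107952 - 4*(-2824)) = 1/(1107952 + 11296) = 1/1119248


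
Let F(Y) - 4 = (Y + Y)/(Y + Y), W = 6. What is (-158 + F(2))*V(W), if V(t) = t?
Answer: -918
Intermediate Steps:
F(Y) = 5 (F(Y) = 4 + (Y + Y)/(Y + Y) = 4 + (2*Y)/((2*Y)) = 4 + (2*Y)*(1/(2*Y)) = 4 + 1 = 5)
(-158 + F(2))*V(W) = (-158 + 5)*6 = -153*6 = -918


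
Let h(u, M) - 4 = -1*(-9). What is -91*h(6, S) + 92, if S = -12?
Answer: -1091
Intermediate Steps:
h(u, M) = 13 (h(u, M) = 4 - 1*(-9) = 4 + 9 = 13)
-91*h(6, S) + 92 = -91*13 + 92 = -1183 + 92 = -1091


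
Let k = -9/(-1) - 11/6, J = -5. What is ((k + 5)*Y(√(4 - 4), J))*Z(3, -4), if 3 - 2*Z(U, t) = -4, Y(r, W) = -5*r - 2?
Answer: -511/6 ≈ -85.167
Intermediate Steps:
Y(r, W) = -2 - 5*r
Z(U, t) = 7/2 (Z(U, t) = 3/2 - ½*(-4) = 3/2 + 2 = 7/2)
k = 43/6 (k = -9*(-1) - 11*⅙ = 9 - 11/6 = 43/6 ≈ 7.1667)
((k + 5)*Y(√(4 - 4), J))*Z(3, -4) = ((43/6 + 5)*(-2 - 5*√(4 - 4)))*(7/2) = (73*(-2 - 5*√0)/6)*(7/2) = (73*(-2 - 5*0)/6)*(7/2) = (73*(-2 + 0)/6)*(7/2) = ((73/6)*(-2))*(7/2) = -73/3*7/2 = -511/6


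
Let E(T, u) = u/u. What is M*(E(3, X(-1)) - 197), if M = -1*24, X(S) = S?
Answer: 4704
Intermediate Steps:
E(T, u) = 1
M = -24
M*(E(3, X(-1)) - 197) = -24*(1 - 197) = -24*(-196) = 4704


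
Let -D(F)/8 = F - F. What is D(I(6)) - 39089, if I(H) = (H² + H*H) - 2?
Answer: -39089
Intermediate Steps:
I(H) = -2 + 2*H² (I(H) = (H² + H²) - 2 = 2*H² - 2 = -2 + 2*H²)
D(F) = 0 (D(F) = -8*(F - F) = -8*0 = 0)
D(I(6)) - 39089 = 0 - 39089 = -39089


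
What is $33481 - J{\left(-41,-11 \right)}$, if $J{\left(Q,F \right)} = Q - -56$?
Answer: $33466$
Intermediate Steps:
$J{\left(Q,F \right)} = 56 + Q$ ($J{\left(Q,F \right)} = Q + 56 = 56 + Q$)
$33481 - J{\left(-41,-11 \right)} = 33481 - \left(56 - 41\right) = 33481 - 15 = 33466$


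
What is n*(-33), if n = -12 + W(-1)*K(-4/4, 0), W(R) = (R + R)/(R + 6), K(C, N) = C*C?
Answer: 2046/5 ≈ 409.20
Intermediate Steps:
K(C, N) = C**2
W(R) = 2*R/(6 + R) (W(R) = (2*R)/(6 + R) = 2*R/(6 + R))
n = -62/5 (n = -12 + (2*(-1)/(6 - 1))*(-4/4)**2 = -12 + (2*(-1)/5)*(-4*1/4)**2 = -12 + (2*(-1)*(1/5))*(-1)**2 = -12 - 2/5*1 = -12 - 2/5 = -62/5 ≈ -12.400)
n*(-33) = -62/5*(-33) = 2046/5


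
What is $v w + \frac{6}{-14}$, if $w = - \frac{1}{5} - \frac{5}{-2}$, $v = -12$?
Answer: $- \frac{981}{35} \approx -28.029$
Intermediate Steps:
$w = \frac{23}{10}$ ($w = \left(-1\right) \frac{1}{5} - - \frac{5}{2} = - \frac{1}{5} + \frac{5}{2} = \frac{23}{10} \approx 2.3$)
$v w + \frac{6}{-14} = \left(-12\right) \frac{23}{10} + \frac{6}{-14} = - \frac{138}{5} + 6 \left(- \frac{1}{14}\right) = - \frac{138}{5} - \frac{3}{7} = - \frac{981}{35}$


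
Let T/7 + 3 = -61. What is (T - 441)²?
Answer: 790321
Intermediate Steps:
T = -448 (T = -21 + 7*(-61) = -21 - 427 = -448)
(T - 441)² = (-448 - 441)² = (-889)² = 790321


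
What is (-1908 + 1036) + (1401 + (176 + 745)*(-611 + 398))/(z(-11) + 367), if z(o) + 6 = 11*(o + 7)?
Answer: -471196/317 ≈ -1486.4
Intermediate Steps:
z(o) = 71 + 11*o (z(o) = -6 + 11*(o + 7) = -6 + 11*(7 + o) = -6 + (77 + 11*o) = 71 + 11*o)
(-1908 + 1036) + (1401 + (176 + 745)*(-611 + 398))/(z(-11) + 367) = (-1908 + 1036) + (1401 + (176 + 745)*(-611 + 398))/((71 + 11*(-11)) + 367) = -872 + (1401 + 921*(-213))/((71 - 121) + 367) = -872 + (1401 - 196173)/(-50 + 367) = -872 - 194772/317 = -471196/317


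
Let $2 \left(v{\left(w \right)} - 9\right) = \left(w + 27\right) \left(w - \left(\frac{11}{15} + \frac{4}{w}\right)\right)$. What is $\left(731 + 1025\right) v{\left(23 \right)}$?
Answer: $\frac{68011636}{69} \approx 9.8568 \cdot 10^{5}$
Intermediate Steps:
$v{\left(w \right)} = 9 + \frac{\left(27 + w\right) \left(- \frac{11}{15} + w - \frac{4}{w}\right)}{2}$ ($v{\left(w \right)} = 9 + \frac{\left(w + 27\right) \left(w - \left(\frac{11}{15} + \frac{4}{w}\right)\right)}{2} = 9 + \frac{\left(27 + w\right) \left(w - \left(\frac{11}{15} + \frac{4}{w}\right)\right)}{2} = 9 + \frac{\left(27 + w\right) \left(- \frac{11}{15} + w - \frac{4}{w}\right)}{2}$)
$\left(731 + 1025\right) v{\left(23 \right)} = \left(731 + 1025\right) \frac{-1620 + 23 \left(-87 + 15 \cdot 23^{2} + 394 \cdot 23\right)}{30 \cdot 23} = 1756 \cdot \frac{1}{30} \cdot \frac{1}{23} \left(-1620 + 23 \left(-87 + 15 \cdot 529 + 9062\right)\right) = 1756 \cdot \frac{1}{30} \cdot \frac{1}{23} \left(-1620 + 23 \left(-87 + 7935 + 9062\right)\right) = 1756 \cdot \frac{1}{30} \cdot \frac{1}{23} \left(-1620 + 23 \cdot 16910\right) = 1756 \cdot \frac{1}{30} \cdot \frac{1}{23} \left(-1620 + 388930\right) = 1756 \cdot \frac{1}{30} \cdot \frac{1}{23} \cdot 387310 = 1756 \cdot \frac{38731}{69} = \frac{68011636}{69}$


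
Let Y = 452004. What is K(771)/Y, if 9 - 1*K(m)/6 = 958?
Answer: -949/75334 ≈ -0.012597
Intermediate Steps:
K(m) = -5694 (K(m) = 54 - 6*958 = 54 - 5748 = -5694)
K(771)/Y = -5694/452004 = -5694*1/452004 = -949/75334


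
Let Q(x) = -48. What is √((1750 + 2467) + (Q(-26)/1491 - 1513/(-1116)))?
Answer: √36047782381723/92442 ≈ 64.949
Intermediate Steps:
√((1750 + 2467) + (Q(-26)/1491 - 1513/(-1116))) = √((1750 + 2467) + (-48/1491 - 1513/(-1116))) = √(4217 + (-48*1/1491 - 1513*(-1/1116))) = √(4217 + (-16/497 + 1513/1116)) = √(4217 + 734105/554652) = √(2339701589/554652) = √36047782381723/92442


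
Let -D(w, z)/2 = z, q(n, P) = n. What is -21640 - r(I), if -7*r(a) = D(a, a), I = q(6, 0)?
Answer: -151492/7 ≈ -21642.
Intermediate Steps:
D(w, z) = -2*z
I = 6
r(a) = 2*a/7 (r(a) = -(-2)*a/7 = 2*a/7)
-21640 - r(I) = -21640 - 2*6/7 = -21640 - 1*12/7 = -21640 - 12/7 = -151492/7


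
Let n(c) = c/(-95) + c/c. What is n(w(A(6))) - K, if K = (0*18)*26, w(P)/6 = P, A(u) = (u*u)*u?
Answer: -1201/95 ≈ -12.642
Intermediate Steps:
A(u) = u³ (A(u) = u²*u = u³)
w(P) = 6*P
n(c) = 1 - c/95 (n(c) = c*(-1/95) + 1 = -c/95 + 1 = 1 - c/95)
K = 0 (K = 0*26 = 0)
n(w(A(6))) - K = (1 - 6*6³/95) - 1*0 = (1 - 6*216/95) + 0 = (1 - 1/95*1296) + 0 = (1 - 1296/95) + 0 = -1201/95 + 0 = -1201/95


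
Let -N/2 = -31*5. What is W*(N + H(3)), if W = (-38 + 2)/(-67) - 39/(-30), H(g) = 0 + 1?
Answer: 382841/670 ≈ 571.40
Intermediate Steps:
H(g) = 1
W = 1231/670 (W = -36*(-1/67) - 39*(-1/30) = 36/67 + 13/10 = 1231/670 ≈ 1.8373)
N = 310 (N = -(-62)*5 = -2*(-155) = 310)
W*(N + H(3)) = 1231*(310 + 1)/670 = (1231/670)*311 = 382841/670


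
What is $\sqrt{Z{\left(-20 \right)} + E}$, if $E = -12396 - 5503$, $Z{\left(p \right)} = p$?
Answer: $3 i \sqrt{1991} \approx 133.86 i$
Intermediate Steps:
$E = -17899$
$\sqrt{Z{\left(-20 \right)} + E} = \sqrt{-20 - 17899} = \sqrt{-17919} = 3 i \sqrt{1991}$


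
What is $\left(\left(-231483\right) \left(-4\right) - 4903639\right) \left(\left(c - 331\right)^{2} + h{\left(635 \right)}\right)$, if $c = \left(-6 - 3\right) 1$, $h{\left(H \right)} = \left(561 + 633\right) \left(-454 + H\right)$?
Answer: $-1319461099798$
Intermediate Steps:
$h{\left(H \right)} = -542076 + 1194 H$ ($h{\left(H \right)} = 1194 \left(-454 + H\right) = -542076 + 1194 H$)
$c = -9$ ($c = \left(-9\right) 1 = -9$)
$\left(\left(-231483\right) \left(-4\right) - 4903639\right) \left(\left(c - 331\right)^{2} + h{\left(635 \right)}\right) = \left(\left(-231483\right) \left(-4\right) - 4903639\right) \left(\left(-9 - 331\right)^{2} + \left(-542076 + 1194 \cdot 635\right)\right) = \left(925932 - 4903639\right) \left(\left(-340\right)^{2} + \left(-542076 + 758190\right)\right) = - 3977707 \left(115600 + 216114\right) = \left(-3977707\right) 331714 = -1319461099798$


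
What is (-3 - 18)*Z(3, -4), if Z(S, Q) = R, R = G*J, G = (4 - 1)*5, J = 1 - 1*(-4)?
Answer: -1575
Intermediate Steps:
J = 5 (J = 1 + 4 = 5)
G = 15 (G = 3*5 = 15)
R = 75 (R = 15*5 = 75)
Z(S, Q) = 75
(-3 - 18)*Z(3, -4) = (-3 - 18)*75 = -21*75 = -1575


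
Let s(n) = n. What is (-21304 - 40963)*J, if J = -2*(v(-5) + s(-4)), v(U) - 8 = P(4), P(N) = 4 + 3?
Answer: 1369874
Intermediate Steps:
P(N) = 7
v(U) = 15 (v(U) = 8 + 7 = 15)
J = -22 (J = -2*(15 - 4) = -2*11 = -22)
(-21304 - 40963)*J = (-21304 - 40963)*(-22) = -62267*(-22) = 1369874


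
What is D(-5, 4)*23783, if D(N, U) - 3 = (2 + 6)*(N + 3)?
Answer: -309179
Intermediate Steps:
D(N, U) = 27 + 8*N (D(N, U) = 3 + (2 + 6)*(N + 3) = 3 + 8*(3 + N) = 3 + (24 + 8*N) = 27 + 8*N)
D(-5, 4)*23783 = (27 + 8*(-5))*23783 = (27 - 40)*23783 = -13*23783 = -309179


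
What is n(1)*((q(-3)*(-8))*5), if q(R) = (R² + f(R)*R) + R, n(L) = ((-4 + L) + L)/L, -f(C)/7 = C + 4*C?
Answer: -24720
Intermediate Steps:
f(C) = -35*C (f(C) = -7*(C + 4*C) = -35*C)
n(L) = (-4 + 2*L)/L
q(R) = R - 34*R² (q(R) = (R² + (-35*R)*R) + R = (R² - 35*R²) + R = -34*R² + R = R - 34*R²)
n(1)*((q(-3)*(-8))*5) = (2 - 4/1)*((-3*(1 - 34*(-3))*(-8))*5) = (2 - 4*1)*((-3*(1 + 102)*(-8))*5) = (2 - 4)*((-3*103*(-8))*5) = -2*(-309*(-8))*5 = -4944*5 = -2*12360 = -24720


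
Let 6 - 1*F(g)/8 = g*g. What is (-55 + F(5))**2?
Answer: 42849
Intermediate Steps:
F(g) = 48 - 8*g**2 (F(g) = 48 - 8*g*g = 48 - 8*g**2)
(-55 + F(5))**2 = (-55 + (48 - 8*5**2))**2 = (-55 + (48 - 8*25))**2 = (-55 + (48 - 200))**2 = (-55 - 152)**2 = (-207)**2 = 42849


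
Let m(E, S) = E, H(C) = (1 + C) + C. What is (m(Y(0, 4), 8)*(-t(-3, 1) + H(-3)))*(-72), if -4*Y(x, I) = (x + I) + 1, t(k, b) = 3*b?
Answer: -720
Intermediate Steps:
Y(x, I) = -1/4 - I/4 - x/4 (Y(x, I) = -((x + I) + 1)/4 = -((I + x) + 1)/4 = -(1 + I + x)/4 = -1/4 - I/4 - x/4)
H(C) = 1 + 2*C
(m(Y(0, 4), 8)*(-t(-3, 1) + H(-3)))*(-72) = ((-1/4 - 1/4*4 - 1/4*0)*(-3 + (1 + 2*(-3))))*(-72) = ((-1/4 - 1 + 0)*(-1*3 + (1 - 6)))*(-72) = -5*(-3 - 5)/4*(-72) = -5/4*(-8)*(-72) = 10*(-72) = -720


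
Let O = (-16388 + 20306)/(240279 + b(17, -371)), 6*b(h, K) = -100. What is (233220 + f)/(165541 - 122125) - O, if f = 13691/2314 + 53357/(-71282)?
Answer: 6911068922048021279/1290446468612017704 ≈ 5.3556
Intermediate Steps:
b(h, K) = -50/3 (b(h, K) = (1/6)*(-100) = -50/3)
f = 213113441/41236637 (f = 13691*(1/2314) + 53357*(-1/71282) = 13691/2314 - 53357/71282 = 213113441/41236637 ≈ 5.1681)
O = 11754/720787 (O = (-16388 + 20306)/(240279 - 50/3) = 3918/(720787/3) = 3918*(3/720787) = 11754/720787 ≈ 0.016307)
(233220 + f)/(165541 - 122125) - O = (233220 + 213113441/41236637)/(165541 - 122125) - 1*11754/720787 = (9617421594581/41236637)/43416 - 11754/720787 = (9617421594581/41236637)*(1/43416) - 11754/720787 = 9617421594581/1790329831992 - 11754/720787 = 6911068922048021279/1290446468612017704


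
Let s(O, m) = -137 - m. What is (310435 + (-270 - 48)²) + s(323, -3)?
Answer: 411425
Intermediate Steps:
(310435 + (-270 - 48)²) + s(323, -3) = (310435 + (-270 - 48)²) + (-137 - 1*(-3)) = (310435 + (-318)²) + (-137 + 3) = (310435 + 101124) - 134 = 411559 - 134 = 411425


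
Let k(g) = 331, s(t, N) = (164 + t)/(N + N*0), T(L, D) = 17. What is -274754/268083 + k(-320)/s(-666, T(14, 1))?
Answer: -1646429549/134577666 ≈ -12.234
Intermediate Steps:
s(t, N) = (164 + t)/N (s(t, N) = (164 + t)/(N + 0) = (164 + t)/N)
-274754/268083 + k(-320)/s(-666, T(14, 1)) = -274754/268083 + 331/(((164 - 666)/17)) = -274754*1/268083 + 331/(((1/17)*(-502))) = -274754/268083 + 331/(-502/17) = -274754/268083 + 331*(-17/502) = -274754/268083 - 5627/502 = -1646429549/134577666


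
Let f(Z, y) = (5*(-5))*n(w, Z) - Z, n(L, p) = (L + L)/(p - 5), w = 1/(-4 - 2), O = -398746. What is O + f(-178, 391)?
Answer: -218813857/549 ≈ -3.9857e+5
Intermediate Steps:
w = -1/6 (w = 1/(-6) = -1/6 ≈ -0.16667)
n(L, p) = 2*L/(-5 + p) (n(L, p) = (2*L)/(-5 + p) = 2*L/(-5 + p))
f(Z, y) = -Z + 25/(3*(-5 + Z)) (f(Z, y) = (5*(-5))*(2*(-1/6)/(-5 + Z)) - Z = -(-25)/(3*(-5 + Z)) - Z = 25/(3*(-5 + Z)) - Z = -Z + 25/(3*(-5 + Z)))
O + f(-178, 391) = -398746 + (25/3 - 1*(-178)*(-5 - 178))/(-5 - 178) = -398746 + (25/3 - 1*(-178)*(-183))/(-183) = -398746 - (25/3 - 32574)/183 = -398746 - 1/183*(-97697/3) = -398746 + 97697/549 = -218813857/549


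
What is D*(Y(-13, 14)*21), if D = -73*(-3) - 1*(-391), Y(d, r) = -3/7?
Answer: -5490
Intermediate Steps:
Y(d, r) = -3/7 (Y(d, r) = -3*⅐ = -3/7)
D = 610 (D = 219 + 391 = 610)
D*(Y(-13, 14)*21) = 610*(-3/7*21) = 610*(-9) = -5490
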